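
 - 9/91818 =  -1 + 10201/10202 = -  0.00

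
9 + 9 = 18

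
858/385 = 2 + 8/35 = 2.23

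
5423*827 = 4484821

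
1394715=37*37695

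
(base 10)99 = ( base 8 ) 143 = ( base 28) 3F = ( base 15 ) 69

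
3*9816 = 29448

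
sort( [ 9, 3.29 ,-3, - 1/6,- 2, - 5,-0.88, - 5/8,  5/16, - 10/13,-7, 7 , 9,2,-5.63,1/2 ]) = [ - 7, - 5.63,  -  5,-3,  -  2, - 0.88,  -  10/13,  -  5/8, - 1/6,5/16,1/2,  2 , 3.29,7,9,9 ]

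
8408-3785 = 4623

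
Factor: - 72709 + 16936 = - 55773 = - 3^2*6197^1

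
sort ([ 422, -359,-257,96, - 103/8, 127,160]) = [  -  359, - 257, - 103/8, 96, 127, 160, 422] 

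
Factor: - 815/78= - 2^( - 1)*3^(- 1 )*5^1*13^( - 1)*163^1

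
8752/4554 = 1 + 2099/2277 = 1.92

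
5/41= 5/41  =  0.12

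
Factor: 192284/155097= 2^2*3^( - 2)*19^(-1 )* 53^1 = 212/171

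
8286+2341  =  10627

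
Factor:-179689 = -179689^1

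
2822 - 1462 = 1360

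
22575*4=90300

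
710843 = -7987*(  -  89)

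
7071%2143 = 642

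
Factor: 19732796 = 2^2*239^1*20641^1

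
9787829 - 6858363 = 2929466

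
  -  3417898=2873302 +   -  6291200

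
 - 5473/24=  - 229 + 23/24 = - 228.04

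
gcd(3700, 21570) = 10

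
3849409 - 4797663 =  - 948254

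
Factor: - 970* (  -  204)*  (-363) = -2^3 * 3^2*5^1*11^2*17^1  *97^1 =- 71830440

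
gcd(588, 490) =98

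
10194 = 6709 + 3485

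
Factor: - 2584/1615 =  - 2^3*5^(- 1 ) = -8/5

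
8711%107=44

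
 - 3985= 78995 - 82980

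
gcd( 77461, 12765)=1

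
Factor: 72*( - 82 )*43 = -253872 = - 2^4*3^2*41^1*43^1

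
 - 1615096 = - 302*5348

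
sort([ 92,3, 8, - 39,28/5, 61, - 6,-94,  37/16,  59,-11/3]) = [ - 94, - 39,-6, - 11/3, 37/16, 3, 28/5,8 , 59,61,92]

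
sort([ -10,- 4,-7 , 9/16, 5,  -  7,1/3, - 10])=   [ - 10,  -  10, - 7 ,-7, - 4,1/3,9/16 , 5]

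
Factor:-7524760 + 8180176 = 655416 =2^3 *3^2*9103^1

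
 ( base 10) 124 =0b1111100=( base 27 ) 4g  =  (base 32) 3S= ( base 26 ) 4k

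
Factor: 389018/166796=2^( - 1 )*7^( - 1)*23^( - 1 )*751^1= 751/322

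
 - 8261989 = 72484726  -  80746715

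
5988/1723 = 5988/1723 =3.48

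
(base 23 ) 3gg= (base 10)1971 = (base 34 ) 1nx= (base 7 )5514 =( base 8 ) 3663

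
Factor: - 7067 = - 37^1*191^1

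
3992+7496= 11488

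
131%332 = 131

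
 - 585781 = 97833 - 683614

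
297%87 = 36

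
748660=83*9020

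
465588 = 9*51732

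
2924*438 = 1280712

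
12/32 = 3/8 =0.38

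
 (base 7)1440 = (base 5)4232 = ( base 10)567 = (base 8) 1067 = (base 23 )11F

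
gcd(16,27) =1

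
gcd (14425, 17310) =2885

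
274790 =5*54958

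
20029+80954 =100983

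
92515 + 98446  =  190961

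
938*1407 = 1319766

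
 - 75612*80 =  - 6048960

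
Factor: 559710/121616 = 2^( - 3 )*3^4*5^1*11^ (  -  1 ) = 405/88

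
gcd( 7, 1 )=1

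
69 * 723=49887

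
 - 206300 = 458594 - 664894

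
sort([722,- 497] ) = [ - 497,722]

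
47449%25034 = 22415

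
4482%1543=1396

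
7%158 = 7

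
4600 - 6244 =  - 1644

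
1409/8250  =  1409/8250= 0.17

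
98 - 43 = 55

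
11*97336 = 1070696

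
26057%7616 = 3209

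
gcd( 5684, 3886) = 58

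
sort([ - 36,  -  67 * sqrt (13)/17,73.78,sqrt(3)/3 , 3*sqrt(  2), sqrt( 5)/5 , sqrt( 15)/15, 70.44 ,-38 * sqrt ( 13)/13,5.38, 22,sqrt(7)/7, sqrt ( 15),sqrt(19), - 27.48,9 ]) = [ - 36, - 27.48,- 67* sqrt( 13)/17,-38*sqrt (13) /13,sqrt ( 15)/15,sqrt( 7 ) /7,sqrt(5)/5,sqrt( 3)/3 , sqrt(15), 3*sqrt(2) , sqrt ( 19 ), 5.38,  9 , 22, 70.44,73.78]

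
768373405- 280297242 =488076163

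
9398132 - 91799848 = -82401716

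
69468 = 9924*7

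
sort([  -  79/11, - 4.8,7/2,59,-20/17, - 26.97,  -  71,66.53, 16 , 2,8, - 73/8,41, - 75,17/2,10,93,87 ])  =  [-75,- 71, - 26.97,-73/8,-79/11,-4.8,-20/17, 2 , 7/2,  8 , 17/2,10,16,41, 59, 66.53,87, 93]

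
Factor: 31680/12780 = 2^4* 11^1*71^( - 1 )  =  176/71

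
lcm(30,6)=30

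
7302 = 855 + 6447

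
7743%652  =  571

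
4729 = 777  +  3952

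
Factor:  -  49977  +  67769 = 2^7*139^1  =  17792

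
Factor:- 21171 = - 3^1*7057^1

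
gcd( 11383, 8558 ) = 1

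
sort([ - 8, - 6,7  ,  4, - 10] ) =[ - 10, - 8, - 6, 4,  7 ]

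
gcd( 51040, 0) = 51040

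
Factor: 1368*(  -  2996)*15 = -2^5*3^3*5^1*7^1*19^1*107^1 = -61477920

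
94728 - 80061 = 14667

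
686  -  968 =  - 282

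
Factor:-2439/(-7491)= 3^1*11^(-1 )*227^( - 1)*271^1 = 813/2497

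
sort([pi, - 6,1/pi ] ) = [-6,1/pi, pi] 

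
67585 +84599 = 152184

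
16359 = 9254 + 7105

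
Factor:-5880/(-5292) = 10/9 = 2^1* 3^(  -  2) * 5^1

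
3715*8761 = 32547115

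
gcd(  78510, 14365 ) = 5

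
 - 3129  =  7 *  ( - 447 ) 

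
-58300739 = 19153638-77454377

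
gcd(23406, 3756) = 6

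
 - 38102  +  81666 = 43564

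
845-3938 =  - 3093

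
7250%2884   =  1482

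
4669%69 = 46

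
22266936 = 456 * 48831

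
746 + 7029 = 7775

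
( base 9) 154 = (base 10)130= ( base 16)82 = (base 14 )94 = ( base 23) 5f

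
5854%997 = 869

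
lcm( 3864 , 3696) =85008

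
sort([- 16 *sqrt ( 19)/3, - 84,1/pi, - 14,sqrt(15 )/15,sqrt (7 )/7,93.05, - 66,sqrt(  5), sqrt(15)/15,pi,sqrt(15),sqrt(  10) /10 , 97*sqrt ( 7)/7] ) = [ - 84,-66,-16*sqrt( 19 ) /3,-14 , sqrt(15)/15,sqrt(15)/15 , sqrt(10)/10,1/pi,sqrt (7) /7,sqrt( 5), pi, sqrt(15), 97 *sqrt ( 7)/7,93.05 ]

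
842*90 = 75780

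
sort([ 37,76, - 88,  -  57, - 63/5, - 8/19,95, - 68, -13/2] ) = [-88,  -  68, - 57,-63/5, - 13/2, - 8/19,37,76,95 ]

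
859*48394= 41570446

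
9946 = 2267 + 7679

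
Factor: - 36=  - 2^2*3^2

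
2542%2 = 0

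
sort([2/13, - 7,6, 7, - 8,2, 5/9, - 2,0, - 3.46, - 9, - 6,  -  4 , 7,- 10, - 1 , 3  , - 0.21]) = [ - 10, - 9, - 8,- 7, - 6, - 4, - 3.46, - 2, -1, - 0.21, 0 , 2/13, 5/9, 2, 3, 6,  7,7]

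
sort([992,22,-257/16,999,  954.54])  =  [ - 257/16,22,954.54,992,  999] 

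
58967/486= 121 + 161/486 = 121.33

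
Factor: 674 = 2^1*337^1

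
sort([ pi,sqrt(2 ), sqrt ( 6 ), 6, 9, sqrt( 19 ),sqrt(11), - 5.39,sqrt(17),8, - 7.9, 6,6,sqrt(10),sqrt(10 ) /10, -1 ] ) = [ - 7.9,-5.39 , - 1, sqrt(10)/10, sqrt( 2 ), sqrt( 6) , pi,sqrt(10),  sqrt (11),sqrt(17 ) , sqrt(19),6, 6,6, 8, 9 ]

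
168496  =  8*21062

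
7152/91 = 78 + 54/91= 78.59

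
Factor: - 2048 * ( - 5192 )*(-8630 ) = -91764654080   =  - 2^15 * 5^1*11^1*59^1*863^1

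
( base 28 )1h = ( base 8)55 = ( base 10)45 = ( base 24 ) 1l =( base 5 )140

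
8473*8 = 67784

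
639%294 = 51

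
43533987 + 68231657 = 111765644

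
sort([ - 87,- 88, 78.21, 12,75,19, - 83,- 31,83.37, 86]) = [ - 88, - 87,  -  83,  -  31 , 12,  19,75 , 78.21,83.37,86] 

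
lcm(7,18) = 126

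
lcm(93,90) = 2790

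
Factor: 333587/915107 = 29^1 * 211^( - 1 )*4337^( - 1 )*11503^1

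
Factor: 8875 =5^3*71^1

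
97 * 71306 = 6916682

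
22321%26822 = 22321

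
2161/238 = 2161/238=9.08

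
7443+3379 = 10822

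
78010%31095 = 15820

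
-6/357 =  - 2/119= - 0.02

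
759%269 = 221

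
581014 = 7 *83002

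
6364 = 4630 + 1734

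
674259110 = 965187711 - 290928601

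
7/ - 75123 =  - 7/75123 = - 0.00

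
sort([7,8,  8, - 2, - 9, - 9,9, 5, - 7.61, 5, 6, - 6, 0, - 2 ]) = [-9 , - 9,-7.61, -6, - 2, - 2, 0, 5,5,6,7, 8,8,  9 ] 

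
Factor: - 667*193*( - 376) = 2^3*23^1*29^1 * 47^1*193^1 = 48402856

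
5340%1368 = 1236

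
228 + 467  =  695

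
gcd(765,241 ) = 1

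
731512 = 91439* 8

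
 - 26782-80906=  - 107688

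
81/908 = 81/908  =  0.09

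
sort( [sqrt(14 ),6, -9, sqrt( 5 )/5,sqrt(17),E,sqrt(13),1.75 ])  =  [ - 9,sqrt(5)/5,1.75,E,sqrt(13 ),sqrt( 14), sqrt( 17 ),6 ] 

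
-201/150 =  - 67/50 =- 1.34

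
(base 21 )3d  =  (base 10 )76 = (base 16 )4C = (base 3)2211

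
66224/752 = 4139/47 =88.06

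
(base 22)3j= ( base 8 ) 125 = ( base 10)85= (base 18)4D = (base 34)2h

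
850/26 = 32 +9/13=32.69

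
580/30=19 + 1/3 = 19.33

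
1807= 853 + 954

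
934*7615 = 7112410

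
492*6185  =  3043020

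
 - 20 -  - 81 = 61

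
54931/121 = 453 + 118/121 = 453.98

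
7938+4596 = 12534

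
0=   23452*0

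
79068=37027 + 42041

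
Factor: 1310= 2^1*5^1*131^1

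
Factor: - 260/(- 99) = 2^2 * 3^( - 2 ) * 5^1*11^( - 1)*13^1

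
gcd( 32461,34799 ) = 1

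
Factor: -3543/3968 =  -2^( - 7 ) * 3^1 * 31^( - 1)*1181^1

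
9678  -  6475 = 3203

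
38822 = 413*94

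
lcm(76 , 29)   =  2204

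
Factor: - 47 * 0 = 0 = 0^1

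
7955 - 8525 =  - 570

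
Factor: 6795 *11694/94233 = 26486910/31411=2^1*3^2  *  5^1*101^( - 1)*151^1*311^(-1)*1949^1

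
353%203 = 150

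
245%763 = 245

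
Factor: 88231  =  11^1*13^1 * 617^1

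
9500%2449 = 2153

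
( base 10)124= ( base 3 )11121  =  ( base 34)3M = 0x7c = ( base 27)4g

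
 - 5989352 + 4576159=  - 1413193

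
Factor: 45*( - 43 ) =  - 1935 = - 3^2*5^1 *43^1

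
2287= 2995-708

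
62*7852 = 486824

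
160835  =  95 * 1693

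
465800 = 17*27400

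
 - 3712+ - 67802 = -71514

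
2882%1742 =1140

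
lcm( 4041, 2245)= 20205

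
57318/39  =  19106/13 = 1469.69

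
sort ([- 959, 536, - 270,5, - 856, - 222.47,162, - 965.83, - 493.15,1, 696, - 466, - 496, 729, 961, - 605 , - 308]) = [ - 965.83, - 959,  -  856,- 605, - 496,-493.15, - 466, - 308, - 270, - 222.47, 1, 5, 162, 536,696, 729, 961]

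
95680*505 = 48318400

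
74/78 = 37/39= 0.95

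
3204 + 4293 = 7497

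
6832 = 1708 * 4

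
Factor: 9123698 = 2^1*4561849^1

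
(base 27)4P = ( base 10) 133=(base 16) 85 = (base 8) 205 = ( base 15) 8d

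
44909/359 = 125 + 34/359  =  125.09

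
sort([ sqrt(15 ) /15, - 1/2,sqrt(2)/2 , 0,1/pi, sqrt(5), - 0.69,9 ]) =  [ - 0.69, - 1/2, 0, sqrt (15)/15, 1/pi,sqrt( 2)/2,sqrt( 5 ),9 ] 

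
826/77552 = 413/38776  =  0.01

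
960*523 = 502080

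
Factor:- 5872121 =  - 19^1 *309059^1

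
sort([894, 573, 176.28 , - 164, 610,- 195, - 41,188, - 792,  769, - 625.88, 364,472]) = [ - 792, - 625.88 , - 195, -164, - 41, 176.28,188,364,472,573,610, 769, 894]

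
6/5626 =3/2813  =  0.00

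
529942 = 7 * 75706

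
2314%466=450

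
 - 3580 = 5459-9039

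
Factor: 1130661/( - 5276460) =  - 2^( - 2)*3^1*5^(-1 )*17^( -1)*131^1*137^1*739^ ( - 1) = - 53841/251260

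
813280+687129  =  1500409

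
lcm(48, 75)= 1200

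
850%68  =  34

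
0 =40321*0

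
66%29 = 8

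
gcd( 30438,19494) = 342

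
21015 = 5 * 4203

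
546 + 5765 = 6311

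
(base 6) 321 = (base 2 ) 1111001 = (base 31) 3S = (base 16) 79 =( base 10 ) 121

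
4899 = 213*23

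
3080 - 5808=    - 2728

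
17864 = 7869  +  9995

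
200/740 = 10/37 = 0.27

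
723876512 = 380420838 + 343455674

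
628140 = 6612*95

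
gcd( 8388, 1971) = 9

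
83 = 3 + 80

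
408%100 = 8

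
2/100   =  1/50 = 0.02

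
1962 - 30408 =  - 28446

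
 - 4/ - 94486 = 2/47243  =  0.00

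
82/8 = 10 + 1/4 = 10.25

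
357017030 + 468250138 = 825267168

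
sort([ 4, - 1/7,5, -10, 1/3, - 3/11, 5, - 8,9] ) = [ - 10, - 8, - 3/11,  -  1/7,1/3,4 , 5, 5,9 ] 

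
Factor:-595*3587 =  - 2134265 = - 5^1*7^1*17^2*211^1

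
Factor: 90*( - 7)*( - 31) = 19530= 2^1*3^2 * 5^1*7^1*31^1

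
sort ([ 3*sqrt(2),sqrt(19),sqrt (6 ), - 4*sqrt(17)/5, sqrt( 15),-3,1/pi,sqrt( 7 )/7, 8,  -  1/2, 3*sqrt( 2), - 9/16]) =[ - 4*sqrt(17)/5,  -  3, - 9/16 , - 1/2, 1/pi,sqrt(7 )/7, sqrt( 6),sqrt (15 ),3 *sqrt(2 ),  3* sqrt( 2 ),sqrt (19),8]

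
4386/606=731/101 = 7.24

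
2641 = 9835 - 7194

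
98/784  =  1/8 = 0.12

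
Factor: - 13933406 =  - 2^1 * 6966703^1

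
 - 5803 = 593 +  - 6396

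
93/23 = 4 + 1/23 = 4.04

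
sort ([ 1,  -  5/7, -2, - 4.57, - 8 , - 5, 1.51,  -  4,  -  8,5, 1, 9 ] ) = [ - 8,-8, - 5,-4.57, - 4, - 2, - 5/7,1, 1 , 1.51, 5, 9]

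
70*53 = 3710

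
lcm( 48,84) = 336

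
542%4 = 2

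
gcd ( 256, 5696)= 64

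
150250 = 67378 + 82872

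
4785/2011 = 2 + 763/2011 = 2.38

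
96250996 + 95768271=192019267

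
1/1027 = 1/1027 = 0.00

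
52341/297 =176+23/99 = 176.23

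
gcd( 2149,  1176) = 7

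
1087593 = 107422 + 980171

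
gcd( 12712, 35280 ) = 56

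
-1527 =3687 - 5214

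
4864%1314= 922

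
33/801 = 11/267  =  0.04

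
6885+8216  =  15101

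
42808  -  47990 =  - 5182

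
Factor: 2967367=13^1*17^1*29^1* 463^1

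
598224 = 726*824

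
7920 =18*440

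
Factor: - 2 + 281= 279 = 3^2*31^1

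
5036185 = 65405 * 77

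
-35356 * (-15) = 530340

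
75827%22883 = 7178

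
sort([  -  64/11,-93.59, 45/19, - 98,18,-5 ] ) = [  -  98, - 93.59,- 64/11, - 5, 45/19, 18 ]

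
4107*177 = 726939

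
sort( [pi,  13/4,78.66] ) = [pi,13/4,78.66]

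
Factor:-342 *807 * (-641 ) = 176912154 =2^1*3^3 * 19^1*269^1*641^1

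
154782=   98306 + 56476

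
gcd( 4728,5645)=1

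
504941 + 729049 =1233990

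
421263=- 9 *( - 46807 )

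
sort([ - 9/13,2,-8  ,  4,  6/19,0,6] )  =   [ - 8, - 9/13, 0,6/19, 2, 4, 6 ]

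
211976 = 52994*4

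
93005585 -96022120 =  - 3016535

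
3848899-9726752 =-5877853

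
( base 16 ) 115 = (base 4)10111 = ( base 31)8T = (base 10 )277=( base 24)bd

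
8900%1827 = 1592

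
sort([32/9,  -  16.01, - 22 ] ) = [ - 22, - 16.01 , 32/9 ]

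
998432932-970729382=27703550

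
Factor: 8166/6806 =4083/3403 =3^1*41^(-1)*83^( -1 )*1361^1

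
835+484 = 1319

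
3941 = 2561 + 1380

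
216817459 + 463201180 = 680018639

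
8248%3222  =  1804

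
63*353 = 22239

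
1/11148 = 1/11148 = 0.00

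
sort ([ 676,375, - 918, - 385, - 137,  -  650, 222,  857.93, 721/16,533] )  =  [ - 918, - 650,-385, - 137, 721/16, 222 , 375,  533, 676, 857.93] 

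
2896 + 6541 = 9437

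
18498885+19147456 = 37646341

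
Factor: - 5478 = -2^1 *3^1 *11^1*83^1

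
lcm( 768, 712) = 68352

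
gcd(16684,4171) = 4171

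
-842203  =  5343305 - 6185508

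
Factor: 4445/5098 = 2^( - 1 )*5^1*7^1 * 127^1*2549^(-1)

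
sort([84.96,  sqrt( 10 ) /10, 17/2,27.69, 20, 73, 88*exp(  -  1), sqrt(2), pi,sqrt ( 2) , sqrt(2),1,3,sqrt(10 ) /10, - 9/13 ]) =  [-9/13, sqrt(10)/10,sqrt(10) /10, 1, sqrt(2), sqrt( 2),sqrt(2), 3,pi, 17/2 , 20,27.69,88*exp(-1 ), 73,84.96] 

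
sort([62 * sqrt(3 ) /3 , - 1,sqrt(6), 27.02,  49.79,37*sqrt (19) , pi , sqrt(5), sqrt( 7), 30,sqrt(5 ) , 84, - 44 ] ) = [-44, - 1, sqrt(5),sqrt(  5),sqrt (6),sqrt (7 ),pi,27.02,30,62*sqrt(3)/3,49.79, 84,37*sqrt( 19)] 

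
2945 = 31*95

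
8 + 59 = 67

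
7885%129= 16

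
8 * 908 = 7264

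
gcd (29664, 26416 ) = 16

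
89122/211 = 89122/211 = 422.38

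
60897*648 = 39461256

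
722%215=77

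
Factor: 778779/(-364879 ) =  - 3^2*86531^1*364879^( - 1 )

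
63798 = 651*98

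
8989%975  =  214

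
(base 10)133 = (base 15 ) 8d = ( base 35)3S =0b10000101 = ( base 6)341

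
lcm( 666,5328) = 5328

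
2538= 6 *423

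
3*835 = 2505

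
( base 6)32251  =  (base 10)4423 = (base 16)1147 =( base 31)4il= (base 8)10507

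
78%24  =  6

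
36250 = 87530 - 51280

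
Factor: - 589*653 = -384617 = - 19^1*31^1*653^1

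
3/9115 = 3/9115= 0.00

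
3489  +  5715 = 9204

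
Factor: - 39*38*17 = - 2^1 * 3^1*13^1 * 17^1*19^1=   - 25194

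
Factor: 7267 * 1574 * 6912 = 79061239296 = 2^9*3^3 * 13^2*43^1*787^1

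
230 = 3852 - 3622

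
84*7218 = 606312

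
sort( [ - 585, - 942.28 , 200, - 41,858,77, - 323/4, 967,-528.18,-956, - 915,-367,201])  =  [- 956 , - 942.28,- 915, - 585 , - 528.18, - 367, - 323/4, -41 , 77, 200,201, 858, 967]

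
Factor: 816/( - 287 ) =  - 2^4 * 3^1*7^(- 1 )*17^1 * 41^(  -  1 ) 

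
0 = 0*843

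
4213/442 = 9 +235/442 = 9.53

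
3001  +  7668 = 10669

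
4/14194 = 2/7097 = 0.00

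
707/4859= 707/4859= 0.15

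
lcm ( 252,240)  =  5040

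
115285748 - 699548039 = -584262291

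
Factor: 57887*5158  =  2^1 * 107^1*541^1* 2579^1 = 298581146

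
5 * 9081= 45405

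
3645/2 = 1822 + 1/2= 1822.50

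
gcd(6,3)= 3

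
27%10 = 7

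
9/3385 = 9/3385 = 0.00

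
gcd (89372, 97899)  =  1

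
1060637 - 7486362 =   -  6425725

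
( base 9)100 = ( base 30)2l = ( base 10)81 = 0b1010001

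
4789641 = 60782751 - 55993110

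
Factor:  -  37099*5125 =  - 5^3*23^1* 41^1*1613^1 = -190132375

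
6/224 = 3/112 = 0.03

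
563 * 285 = 160455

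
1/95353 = 1/95353 = 0.00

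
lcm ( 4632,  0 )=0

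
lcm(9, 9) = 9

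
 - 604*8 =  -4832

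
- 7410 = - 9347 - -1937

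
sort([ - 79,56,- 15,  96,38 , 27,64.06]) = [ - 79, - 15,27, 38, 56, 64.06, 96]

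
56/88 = 7/11 = 0.64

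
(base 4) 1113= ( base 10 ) 87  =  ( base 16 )57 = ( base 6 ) 223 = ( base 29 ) 30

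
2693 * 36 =96948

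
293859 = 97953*3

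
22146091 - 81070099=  - 58924008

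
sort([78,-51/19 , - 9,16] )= [ - 9, - 51/19,16,78 ] 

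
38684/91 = 38684/91 = 425.10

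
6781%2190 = 211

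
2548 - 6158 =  - 3610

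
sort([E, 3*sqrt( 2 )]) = [ E,  3*sqrt( 2 ) ] 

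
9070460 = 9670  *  938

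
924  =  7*132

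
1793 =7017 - 5224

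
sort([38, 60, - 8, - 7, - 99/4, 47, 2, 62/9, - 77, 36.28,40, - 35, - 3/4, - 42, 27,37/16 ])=[ - 77, - 42, - 35, -99/4, - 8,-7, - 3/4, 2, 37/16,62/9,  27,36.28 , 38,40, 47, 60 ] 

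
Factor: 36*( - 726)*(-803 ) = 2^3*3^3*11^3*73^1=   20987208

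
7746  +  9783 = 17529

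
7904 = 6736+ 1168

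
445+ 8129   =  8574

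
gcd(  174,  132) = 6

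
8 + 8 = 16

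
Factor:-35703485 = -5^1*17^1*420041^1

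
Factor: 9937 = 19^1*523^1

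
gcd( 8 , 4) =4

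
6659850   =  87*76550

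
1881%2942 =1881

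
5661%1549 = 1014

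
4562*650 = 2965300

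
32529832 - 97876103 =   -  65346271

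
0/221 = 0 = 0.00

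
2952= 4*738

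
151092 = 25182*6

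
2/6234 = 1/3117  =  0.00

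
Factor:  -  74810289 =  - 3^1 * 59^1 *422657^1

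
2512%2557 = 2512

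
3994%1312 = 58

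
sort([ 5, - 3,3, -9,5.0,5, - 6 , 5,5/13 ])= [ - 9, - 6, - 3, 5/13,3, 5,5.0,5,5 ]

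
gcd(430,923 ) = 1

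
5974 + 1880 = 7854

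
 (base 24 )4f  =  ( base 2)1101111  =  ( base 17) 69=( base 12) 93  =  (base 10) 111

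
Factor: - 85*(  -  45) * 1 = 3^2*5^2*17^1 = 3825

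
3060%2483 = 577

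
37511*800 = 30008800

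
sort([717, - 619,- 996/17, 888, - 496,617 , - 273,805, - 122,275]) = [  -  619, - 496, - 273  ,-122, - 996/17,275, 617 , 717,805,888 ] 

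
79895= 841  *95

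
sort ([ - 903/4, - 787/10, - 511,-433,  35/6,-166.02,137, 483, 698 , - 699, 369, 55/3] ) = [ - 699, -511,  -  433, - 903/4, - 166.02,-787/10,35/6 , 55/3,137 , 369, 483, 698]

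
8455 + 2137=10592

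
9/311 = 9/311 = 0.03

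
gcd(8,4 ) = 4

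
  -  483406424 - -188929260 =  - 294477164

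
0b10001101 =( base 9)166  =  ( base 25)5G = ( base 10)141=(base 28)51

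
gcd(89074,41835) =1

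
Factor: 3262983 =3^1*97^1* 11213^1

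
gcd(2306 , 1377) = 1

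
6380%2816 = 748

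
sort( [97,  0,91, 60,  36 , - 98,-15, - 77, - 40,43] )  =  [- 98, - 77, - 40,  -  15,0,  36,43,  60, 91,  97] 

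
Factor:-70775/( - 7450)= 2^(  -  1)*19^1= 19/2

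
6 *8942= 53652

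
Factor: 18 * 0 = 0^1= 0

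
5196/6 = 866 = 866.00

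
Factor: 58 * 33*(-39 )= - 74646=- 2^1*3^2 * 11^1 *13^1 * 29^1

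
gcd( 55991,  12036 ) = 59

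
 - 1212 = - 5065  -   - 3853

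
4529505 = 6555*691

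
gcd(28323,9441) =9441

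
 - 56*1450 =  -81200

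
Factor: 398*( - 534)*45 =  - 9563940 =-2^2 * 3^3* 5^1*89^1  *  199^1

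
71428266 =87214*819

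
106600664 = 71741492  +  34859172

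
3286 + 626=3912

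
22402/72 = 311 + 5/36 = 311.14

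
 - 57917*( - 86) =4980862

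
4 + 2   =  6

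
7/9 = 7/9 = 0.78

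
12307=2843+9464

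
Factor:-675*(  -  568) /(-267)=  - 127800/89 = - 2^3*3^2*5^2*71^1*89^(-1 )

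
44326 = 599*74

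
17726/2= 8863 = 8863.00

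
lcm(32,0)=0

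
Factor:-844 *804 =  - 678576  =  -2^4*3^1*67^1*211^1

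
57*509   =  29013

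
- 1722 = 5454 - 7176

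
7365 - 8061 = -696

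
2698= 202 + 2496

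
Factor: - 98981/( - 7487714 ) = 2^( - 1 )*13^( - 2)*22153^( - 1 )*98981^1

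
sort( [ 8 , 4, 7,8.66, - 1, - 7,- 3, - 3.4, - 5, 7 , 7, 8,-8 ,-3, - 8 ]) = [ - 8,-8, - 7, - 5,-3.4, - 3 ,-3, - 1,  4, 7,7,7 , 8,  8, 8.66]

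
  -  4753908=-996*4773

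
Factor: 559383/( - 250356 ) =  - 2^( - 2 )*11^2*23^1*31^( - 1 )*67^1*673^(-1) = - 186461/83452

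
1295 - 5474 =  - 4179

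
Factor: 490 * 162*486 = 2^3 * 3^9 * 5^1 * 7^2 = 38578680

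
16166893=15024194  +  1142699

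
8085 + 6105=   14190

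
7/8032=7/8032 = 0.00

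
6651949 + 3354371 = 10006320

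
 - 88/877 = - 88/877 = -0.10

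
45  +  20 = 65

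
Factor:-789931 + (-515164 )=  -  5^1*11^1*61^1*389^1 = - 1305095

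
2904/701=2904/701 = 4.14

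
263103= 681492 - 418389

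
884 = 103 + 781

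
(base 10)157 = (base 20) 7H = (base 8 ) 235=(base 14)B3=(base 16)9D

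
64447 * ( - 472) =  - 30418984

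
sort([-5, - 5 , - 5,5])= [  -  5, - 5,- 5,5]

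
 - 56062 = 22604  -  78666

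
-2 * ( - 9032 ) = 18064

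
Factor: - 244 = -2^2 * 61^1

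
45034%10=4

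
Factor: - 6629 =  - 7^1*947^1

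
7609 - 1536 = 6073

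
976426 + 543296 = 1519722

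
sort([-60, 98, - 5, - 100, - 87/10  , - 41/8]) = [  -  100, - 60,- 87/10, - 41/8, - 5,98 ]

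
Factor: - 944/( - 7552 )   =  1/8=2^( - 3) 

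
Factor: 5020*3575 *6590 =118267435000  =  2^3*5^4 * 11^1*13^1 * 251^1*659^1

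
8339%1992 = 371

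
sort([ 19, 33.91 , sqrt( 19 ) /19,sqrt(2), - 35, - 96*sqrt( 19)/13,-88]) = [ - 88, - 35, - 96*sqrt( 19)/13, sqrt( 19)/19,  sqrt( 2), 19,  33.91] 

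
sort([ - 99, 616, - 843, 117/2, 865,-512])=[ - 843, -512, - 99, 117/2, 616, 865]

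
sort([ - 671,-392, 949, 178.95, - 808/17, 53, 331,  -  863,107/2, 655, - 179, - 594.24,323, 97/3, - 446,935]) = [ - 863, - 671,  -  594.24, - 446, - 392, - 179,-808/17,97/3,  53,107/2, 178.95, 323 , 331 , 655, 935, 949] 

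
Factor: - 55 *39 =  - 2145  =  -3^1*5^1*11^1*13^1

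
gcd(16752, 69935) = 1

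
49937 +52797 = 102734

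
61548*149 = 9170652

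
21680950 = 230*94265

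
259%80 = 19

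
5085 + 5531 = 10616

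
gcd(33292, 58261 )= 8323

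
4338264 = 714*6076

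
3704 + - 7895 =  - 4191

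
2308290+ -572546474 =-570238184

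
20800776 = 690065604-669264828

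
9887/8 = 1235 + 7/8 = 1235.88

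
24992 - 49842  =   - 24850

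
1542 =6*257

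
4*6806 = 27224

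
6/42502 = 3/21251 = 0.00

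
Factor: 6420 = 2^2*3^1*5^1*107^1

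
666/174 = 111/29 = 3.83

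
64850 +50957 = 115807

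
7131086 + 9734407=16865493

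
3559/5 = 3559/5 = 711.80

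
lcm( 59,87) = 5133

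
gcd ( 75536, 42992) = 16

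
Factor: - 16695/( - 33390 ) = 2^( - 1) = 1/2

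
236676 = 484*489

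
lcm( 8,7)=56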